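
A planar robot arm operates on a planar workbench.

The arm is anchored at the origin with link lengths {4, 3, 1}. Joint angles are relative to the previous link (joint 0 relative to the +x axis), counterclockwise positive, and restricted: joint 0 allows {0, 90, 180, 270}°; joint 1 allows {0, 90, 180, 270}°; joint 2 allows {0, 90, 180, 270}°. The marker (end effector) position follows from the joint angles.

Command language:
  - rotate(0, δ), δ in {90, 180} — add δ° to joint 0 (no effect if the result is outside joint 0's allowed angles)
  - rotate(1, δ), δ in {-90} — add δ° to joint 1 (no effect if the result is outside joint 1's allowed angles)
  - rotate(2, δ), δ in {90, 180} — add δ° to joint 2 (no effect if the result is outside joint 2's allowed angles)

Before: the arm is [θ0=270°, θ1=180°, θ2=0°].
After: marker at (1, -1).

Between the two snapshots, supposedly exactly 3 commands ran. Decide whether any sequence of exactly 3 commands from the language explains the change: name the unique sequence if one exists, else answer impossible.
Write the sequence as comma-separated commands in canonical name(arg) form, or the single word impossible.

initial: [θ0=270°, θ1=180°, θ2=0°]
t=1 rotate(2, 90) ⇒ [θ0=270°, θ1=180°, θ2=90°]
t=2 rotate(2, 90) ⇒ [θ0=270°, θ1=180°, θ2=180°]
t=3 rotate(2, 90) ⇒ [θ0=270°, θ1=180°, θ2=270°]
uniquely the one of 125 3-step routes that fits.

rotate(2, 90), rotate(2, 90), rotate(2, 90)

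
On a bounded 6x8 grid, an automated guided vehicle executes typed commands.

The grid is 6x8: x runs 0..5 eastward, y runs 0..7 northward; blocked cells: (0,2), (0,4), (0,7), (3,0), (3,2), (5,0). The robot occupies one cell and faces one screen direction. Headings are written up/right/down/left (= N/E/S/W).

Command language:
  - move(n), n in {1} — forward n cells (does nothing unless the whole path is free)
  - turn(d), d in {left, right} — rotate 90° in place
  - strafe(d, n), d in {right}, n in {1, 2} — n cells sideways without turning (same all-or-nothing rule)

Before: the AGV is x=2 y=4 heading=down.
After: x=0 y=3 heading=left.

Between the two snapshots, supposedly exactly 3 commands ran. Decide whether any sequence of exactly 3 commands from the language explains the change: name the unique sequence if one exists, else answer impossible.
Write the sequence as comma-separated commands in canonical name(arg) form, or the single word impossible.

move(1), strafe(right, 2), turn(right)

key: cell and facing (now W) both changed — the 3 commands mix motion and turning
start: x=2 y=4 heading=down
step 1 (move(1)): x=2 y=3 heading=down
step 2 (strafe(right, 2)): x=0 y=3 heading=down
step 3 (turn(right)): x=0 y=3 heading=left
no rival 3-sequence matches.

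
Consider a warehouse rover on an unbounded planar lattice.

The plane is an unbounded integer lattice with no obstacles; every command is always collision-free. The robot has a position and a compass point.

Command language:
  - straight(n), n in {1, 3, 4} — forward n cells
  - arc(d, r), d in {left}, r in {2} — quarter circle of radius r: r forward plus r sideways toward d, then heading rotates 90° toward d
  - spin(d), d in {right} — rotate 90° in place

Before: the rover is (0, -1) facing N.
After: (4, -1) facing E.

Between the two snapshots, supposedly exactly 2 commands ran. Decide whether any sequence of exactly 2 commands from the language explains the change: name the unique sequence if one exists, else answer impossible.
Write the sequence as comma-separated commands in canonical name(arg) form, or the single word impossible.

spin(right), straight(4)

key: running straight(4) before spin(right) would end elsewhere — order is forced
t0: (0, -1) facing N
1. spin(right) → (0, -1) facing E
2. straight(4) → (4, -1) facing E
no rival 2-sequence matches.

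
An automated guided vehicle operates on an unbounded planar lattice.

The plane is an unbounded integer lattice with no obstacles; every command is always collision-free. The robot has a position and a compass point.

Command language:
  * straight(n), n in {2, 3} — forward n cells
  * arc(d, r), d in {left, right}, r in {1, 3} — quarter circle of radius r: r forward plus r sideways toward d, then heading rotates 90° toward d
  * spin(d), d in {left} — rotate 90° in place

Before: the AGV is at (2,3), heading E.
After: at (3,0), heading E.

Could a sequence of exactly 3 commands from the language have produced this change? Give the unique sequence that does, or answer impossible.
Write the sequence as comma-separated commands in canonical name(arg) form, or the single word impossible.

arc(right, 1), straight(2), spin(left)

key: heading stays E — rotations cancel among the 3 commands
initial: at (2,3), heading E
t=1 arc(right, 1) ⇒ at (3,2), heading S
t=2 straight(2) ⇒ at (3,0), heading S
t=3 spin(left) ⇒ at (3,0), heading E
no rival 3-sequence matches.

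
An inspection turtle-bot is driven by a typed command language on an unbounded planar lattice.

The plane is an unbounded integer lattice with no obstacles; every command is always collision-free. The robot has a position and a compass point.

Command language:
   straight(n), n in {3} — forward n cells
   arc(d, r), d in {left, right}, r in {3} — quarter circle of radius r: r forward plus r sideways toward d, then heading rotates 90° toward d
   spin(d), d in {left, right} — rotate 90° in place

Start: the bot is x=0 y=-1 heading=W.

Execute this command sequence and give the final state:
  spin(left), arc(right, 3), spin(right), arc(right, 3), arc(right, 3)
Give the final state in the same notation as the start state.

t0: x=0 y=-1 heading=W
t=1 spin(left) ⇒ x=0 y=-1 heading=S
t=2 arc(right, 3) ⇒ x=-3 y=-4 heading=W
t=3 spin(right) ⇒ x=-3 y=-4 heading=N
t=4 arc(right, 3) ⇒ x=0 y=-1 heading=E
t=5 arc(right, 3) ⇒ x=3 y=-4 heading=S

x=3 y=-4 heading=S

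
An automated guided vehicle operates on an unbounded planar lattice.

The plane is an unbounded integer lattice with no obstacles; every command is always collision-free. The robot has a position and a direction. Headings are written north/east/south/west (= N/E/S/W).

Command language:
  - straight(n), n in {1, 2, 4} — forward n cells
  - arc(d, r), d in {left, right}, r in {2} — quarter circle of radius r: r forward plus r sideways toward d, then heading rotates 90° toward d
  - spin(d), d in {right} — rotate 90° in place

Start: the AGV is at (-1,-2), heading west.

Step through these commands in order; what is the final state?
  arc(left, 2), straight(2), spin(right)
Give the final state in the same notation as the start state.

at (-3,-6), heading west

t0: at (-1,-2), heading west
[1] after arc(left, 2): at (-3,-4), heading south
[2] after straight(2): at (-3,-6), heading south
[3] after spin(right): at (-3,-6), heading west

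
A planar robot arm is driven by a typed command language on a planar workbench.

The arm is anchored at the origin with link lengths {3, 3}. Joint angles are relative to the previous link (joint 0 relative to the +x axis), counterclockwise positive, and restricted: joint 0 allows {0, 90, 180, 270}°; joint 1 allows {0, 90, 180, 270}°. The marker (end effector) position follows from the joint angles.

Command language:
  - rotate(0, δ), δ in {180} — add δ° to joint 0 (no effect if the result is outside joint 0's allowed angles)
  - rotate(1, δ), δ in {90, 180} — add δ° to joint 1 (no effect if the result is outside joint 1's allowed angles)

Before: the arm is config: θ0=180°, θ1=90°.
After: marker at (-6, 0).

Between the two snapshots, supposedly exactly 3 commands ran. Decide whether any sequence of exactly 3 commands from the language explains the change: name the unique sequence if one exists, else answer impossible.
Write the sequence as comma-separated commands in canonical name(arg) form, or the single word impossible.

from: config: θ0=180°, θ1=90°
t=1 rotate(1, 90) ⇒ config: θ0=180°, θ1=180°
t=2 rotate(1, 90) ⇒ config: θ0=180°, θ1=270°
t=3 rotate(1, 90) ⇒ config: θ0=180°, θ1=0°
uniquely the one of 27 3-step routes that fits.

rotate(1, 90), rotate(1, 90), rotate(1, 90)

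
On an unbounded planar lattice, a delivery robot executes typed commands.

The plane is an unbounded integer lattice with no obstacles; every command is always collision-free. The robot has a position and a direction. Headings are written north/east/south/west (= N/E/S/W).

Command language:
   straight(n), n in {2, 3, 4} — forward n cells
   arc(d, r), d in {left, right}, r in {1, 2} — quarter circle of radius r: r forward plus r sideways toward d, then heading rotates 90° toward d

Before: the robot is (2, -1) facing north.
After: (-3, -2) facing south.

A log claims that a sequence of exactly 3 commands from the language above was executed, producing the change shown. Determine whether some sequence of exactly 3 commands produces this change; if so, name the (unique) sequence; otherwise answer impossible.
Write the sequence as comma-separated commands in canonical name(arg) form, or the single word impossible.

arc(left, 1), straight(2), arc(left, 2)

key: order matters: swapping arc(left, 1) and arc(left, 2) lands elsewhere
initial: (2, -1) facing north
t=1 arc(left, 1) ⇒ (1, 0) facing west
t=2 straight(2) ⇒ (-1, 0) facing west
t=3 arc(left, 2) ⇒ (-3, -2) facing south
no rival 3-sequence matches.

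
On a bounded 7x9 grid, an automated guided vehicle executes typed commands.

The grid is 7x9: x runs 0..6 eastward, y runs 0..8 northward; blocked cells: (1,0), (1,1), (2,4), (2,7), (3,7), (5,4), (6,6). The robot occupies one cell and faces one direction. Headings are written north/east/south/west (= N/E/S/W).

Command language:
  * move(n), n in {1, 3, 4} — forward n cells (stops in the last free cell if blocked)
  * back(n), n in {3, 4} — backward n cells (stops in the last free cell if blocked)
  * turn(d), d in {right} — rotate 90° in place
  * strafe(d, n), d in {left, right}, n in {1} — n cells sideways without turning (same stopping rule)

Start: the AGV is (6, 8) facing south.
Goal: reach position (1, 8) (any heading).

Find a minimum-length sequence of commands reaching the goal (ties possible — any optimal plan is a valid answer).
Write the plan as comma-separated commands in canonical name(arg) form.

strafe(right, 1), turn(right), move(4)

start: (6, 8) facing south
[1] after strafe(right, 1): (5, 8) facing south
[2] after turn(right): (5, 8) facing west
[3] after move(4): (1, 8) facing west
nothing shorter than 3 reaches the goal.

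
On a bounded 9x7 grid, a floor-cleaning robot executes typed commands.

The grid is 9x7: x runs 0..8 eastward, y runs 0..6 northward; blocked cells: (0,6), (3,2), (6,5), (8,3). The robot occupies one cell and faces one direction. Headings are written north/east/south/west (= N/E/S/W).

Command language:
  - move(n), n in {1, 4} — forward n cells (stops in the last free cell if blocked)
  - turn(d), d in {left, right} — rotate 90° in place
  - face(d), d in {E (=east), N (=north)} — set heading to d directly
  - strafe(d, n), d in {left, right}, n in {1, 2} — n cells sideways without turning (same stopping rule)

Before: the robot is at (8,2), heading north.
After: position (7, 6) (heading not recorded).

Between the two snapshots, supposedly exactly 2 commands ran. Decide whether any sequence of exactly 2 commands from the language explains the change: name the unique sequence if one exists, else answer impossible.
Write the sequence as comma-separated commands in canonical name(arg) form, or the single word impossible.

key: order matters: swapping strafe(left, 1) and move(4) lands elsewhere
initial: at (8,2), heading north
[1] after strafe(left, 1): at (7,2), heading north
[2] after move(4): at (7,6), heading north
uniquely the one of 100 2-step routes that fits.

strafe(left, 1), move(4)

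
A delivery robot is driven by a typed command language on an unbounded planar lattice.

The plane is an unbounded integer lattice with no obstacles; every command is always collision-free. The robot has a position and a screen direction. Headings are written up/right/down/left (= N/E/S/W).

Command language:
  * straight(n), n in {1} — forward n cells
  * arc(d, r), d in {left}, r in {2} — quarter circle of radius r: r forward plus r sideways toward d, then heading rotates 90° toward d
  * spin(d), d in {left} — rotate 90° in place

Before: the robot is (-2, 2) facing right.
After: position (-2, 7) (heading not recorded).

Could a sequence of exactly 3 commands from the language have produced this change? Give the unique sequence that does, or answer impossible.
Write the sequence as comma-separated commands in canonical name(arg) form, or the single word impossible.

initial: (-2, 2) facing right
[1] after arc(left, 2): (0, 4) facing up
[2] after straight(1): (0, 5) facing up
[3] after arc(left, 2): (-2, 7) facing left
no other 3-command option fits: unique.

arc(left, 2), straight(1), arc(left, 2)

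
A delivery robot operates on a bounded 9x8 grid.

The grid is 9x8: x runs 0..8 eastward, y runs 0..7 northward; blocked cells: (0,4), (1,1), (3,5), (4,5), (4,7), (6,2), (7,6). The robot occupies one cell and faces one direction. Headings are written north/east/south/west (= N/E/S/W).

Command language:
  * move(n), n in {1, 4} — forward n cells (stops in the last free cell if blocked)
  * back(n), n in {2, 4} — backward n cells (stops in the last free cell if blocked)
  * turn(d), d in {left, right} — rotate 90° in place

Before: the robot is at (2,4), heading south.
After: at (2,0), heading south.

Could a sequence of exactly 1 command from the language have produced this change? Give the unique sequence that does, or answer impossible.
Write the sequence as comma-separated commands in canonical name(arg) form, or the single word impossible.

move(4)

key: heading stays S — the single command does not turn
from: at (2,4), heading south
[1] after move(4): at (2,0), heading south
no rival 1-sequence matches.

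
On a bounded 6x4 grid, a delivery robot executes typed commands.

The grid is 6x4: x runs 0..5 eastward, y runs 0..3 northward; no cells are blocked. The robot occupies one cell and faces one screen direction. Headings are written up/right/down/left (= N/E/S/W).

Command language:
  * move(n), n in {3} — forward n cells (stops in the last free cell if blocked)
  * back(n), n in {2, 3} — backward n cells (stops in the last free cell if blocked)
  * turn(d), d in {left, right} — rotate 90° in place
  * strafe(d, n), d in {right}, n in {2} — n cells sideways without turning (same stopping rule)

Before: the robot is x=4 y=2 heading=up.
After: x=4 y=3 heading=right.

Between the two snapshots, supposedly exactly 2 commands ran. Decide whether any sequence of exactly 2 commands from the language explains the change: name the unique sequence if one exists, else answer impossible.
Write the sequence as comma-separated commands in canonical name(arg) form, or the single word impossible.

key: move(3) runs into the grid edge before its full distance
t0: x=4 y=2 heading=up
step 1 (move(3)): x=4 y=3 heading=up
step 2 (turn(right)): x=4 y=3 heading=right
uniquely the one of 36 2-step routes that fits.

move(3), turn(right)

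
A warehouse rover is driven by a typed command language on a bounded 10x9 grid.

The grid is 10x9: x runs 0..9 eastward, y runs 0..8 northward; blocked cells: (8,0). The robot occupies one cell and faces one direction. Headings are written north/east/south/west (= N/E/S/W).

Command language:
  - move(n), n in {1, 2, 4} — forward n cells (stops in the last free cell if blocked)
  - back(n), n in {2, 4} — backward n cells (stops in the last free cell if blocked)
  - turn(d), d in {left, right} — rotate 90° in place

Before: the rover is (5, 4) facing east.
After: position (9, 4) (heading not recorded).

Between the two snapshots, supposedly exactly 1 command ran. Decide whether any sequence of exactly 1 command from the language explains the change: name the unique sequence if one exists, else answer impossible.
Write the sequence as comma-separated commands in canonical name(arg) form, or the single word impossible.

move(4)

initial: (5, 4) facing east
1. move(4) → (9, 4) facing east
no other 1-command option fits: unique.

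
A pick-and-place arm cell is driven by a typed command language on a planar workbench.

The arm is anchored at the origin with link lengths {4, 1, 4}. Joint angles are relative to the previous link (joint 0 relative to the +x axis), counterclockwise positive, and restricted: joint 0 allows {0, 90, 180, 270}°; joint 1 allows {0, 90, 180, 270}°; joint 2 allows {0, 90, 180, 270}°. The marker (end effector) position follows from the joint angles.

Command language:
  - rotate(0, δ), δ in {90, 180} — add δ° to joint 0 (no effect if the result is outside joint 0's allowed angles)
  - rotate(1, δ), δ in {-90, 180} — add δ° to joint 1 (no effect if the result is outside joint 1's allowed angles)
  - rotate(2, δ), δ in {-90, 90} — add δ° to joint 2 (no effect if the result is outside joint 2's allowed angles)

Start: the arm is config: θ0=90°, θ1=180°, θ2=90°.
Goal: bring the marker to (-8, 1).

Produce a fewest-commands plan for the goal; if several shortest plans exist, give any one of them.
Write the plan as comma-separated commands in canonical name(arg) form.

t0: config: θ0=90°, θ1=180°, θ2=90°
step 1 (rotate(0, 90)): config: θ0=180°, θ1=180°, θ2=90°
step 2 (rotate(1, 180)): config: θ0=180°, θ1=0°, θ2=90°
step 3 (rotate(1, -90)): config: θ0=180°, θ1=270°, θ2=90°
nothing shorter than 3 reaches the goal.

rotate(0, 90), rotate(1, 180), rotate(1, -90)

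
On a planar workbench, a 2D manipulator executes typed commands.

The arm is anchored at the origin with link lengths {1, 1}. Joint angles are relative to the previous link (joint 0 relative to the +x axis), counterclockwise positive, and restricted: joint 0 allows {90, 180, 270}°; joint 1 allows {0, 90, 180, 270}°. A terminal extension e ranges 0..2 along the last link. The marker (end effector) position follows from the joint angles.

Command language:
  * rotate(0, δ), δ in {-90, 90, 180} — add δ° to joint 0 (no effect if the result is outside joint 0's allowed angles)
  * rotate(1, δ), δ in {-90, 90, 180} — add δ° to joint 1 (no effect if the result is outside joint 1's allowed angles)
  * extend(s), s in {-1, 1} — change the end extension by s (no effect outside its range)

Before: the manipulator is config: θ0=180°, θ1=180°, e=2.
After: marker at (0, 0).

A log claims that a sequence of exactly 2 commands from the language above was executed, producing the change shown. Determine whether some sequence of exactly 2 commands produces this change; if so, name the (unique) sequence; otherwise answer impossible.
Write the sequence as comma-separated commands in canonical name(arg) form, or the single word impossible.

extend(-1), extend(-1)

initial: config: θ0=180°, θ1=180°, e=2
step 1 (extend(-1)): config: θ0=180°, θ1=180°, e=1
step 2 (extend(-1)): config: θ0=180°, θ1=180°, e=0
all 64 alternatives checked — unique.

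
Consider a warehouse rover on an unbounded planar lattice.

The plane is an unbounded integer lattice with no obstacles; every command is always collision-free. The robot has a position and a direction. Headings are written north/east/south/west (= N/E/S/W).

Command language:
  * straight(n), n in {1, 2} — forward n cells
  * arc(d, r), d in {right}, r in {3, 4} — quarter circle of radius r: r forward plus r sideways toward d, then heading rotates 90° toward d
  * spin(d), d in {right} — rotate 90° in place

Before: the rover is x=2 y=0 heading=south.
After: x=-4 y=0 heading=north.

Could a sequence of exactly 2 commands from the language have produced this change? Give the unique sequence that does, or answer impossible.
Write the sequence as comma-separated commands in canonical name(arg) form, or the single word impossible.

key: position moved to (-4,0) AND the heading swung to N — translation plus rotation needed
begin: x=2 y=0 heading=south
1. arc(right, 3) → x=-1 y=-3 heading=west
2. arc(right, 3) → x=-4 y=0 heading=north
all 25 alternatives checked — unique.

arc(right, 3), arc(right, 3)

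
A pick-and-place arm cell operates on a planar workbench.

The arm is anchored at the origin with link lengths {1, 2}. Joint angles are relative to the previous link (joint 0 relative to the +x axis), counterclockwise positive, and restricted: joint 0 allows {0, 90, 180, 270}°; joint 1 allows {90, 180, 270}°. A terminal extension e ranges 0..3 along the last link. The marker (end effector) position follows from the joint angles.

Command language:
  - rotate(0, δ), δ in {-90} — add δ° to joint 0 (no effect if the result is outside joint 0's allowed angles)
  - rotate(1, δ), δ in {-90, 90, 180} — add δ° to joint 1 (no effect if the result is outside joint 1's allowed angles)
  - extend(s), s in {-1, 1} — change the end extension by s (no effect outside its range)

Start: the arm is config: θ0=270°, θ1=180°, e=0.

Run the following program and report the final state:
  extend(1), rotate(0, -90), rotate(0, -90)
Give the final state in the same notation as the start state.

config: θ0=90°, θ1=180°, e=1

initial: config: θ0=270°, θ1=180°, e=0
step 1 (extend(1)): config: θ0=270°, θ1=180°, e=1
step 2 (rotate(0, -90)): config: θ0=180°, θ1=180°, e=1
step 3 (rotate(0, -90)): config: θ0=90°, θ1=180°, e=1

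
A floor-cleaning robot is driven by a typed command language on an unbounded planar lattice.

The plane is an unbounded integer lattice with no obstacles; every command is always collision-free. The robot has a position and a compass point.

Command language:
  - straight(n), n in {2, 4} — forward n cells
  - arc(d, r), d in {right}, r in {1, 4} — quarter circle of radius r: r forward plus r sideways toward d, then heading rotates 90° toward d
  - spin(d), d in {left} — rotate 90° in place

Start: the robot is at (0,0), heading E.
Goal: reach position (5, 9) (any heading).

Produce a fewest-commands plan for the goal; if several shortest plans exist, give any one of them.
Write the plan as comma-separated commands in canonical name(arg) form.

straight(4), spin(left), straight(4), straight(4), arc(right, 1)

begin: at (0,0), heading E
t=1 straight(4) ⇒ at (4,0), heading E
t=2 spin(left) ⇒ at (4,0), heading N
t=3 straight(4) ⇒ at (4,4), heading N
t=4 straight(4) ⇒ at (4,8), heading N
t=5 arc(right, 1) ⇒ at (5,9), heading E
shorter routes all fall short; 5 is best.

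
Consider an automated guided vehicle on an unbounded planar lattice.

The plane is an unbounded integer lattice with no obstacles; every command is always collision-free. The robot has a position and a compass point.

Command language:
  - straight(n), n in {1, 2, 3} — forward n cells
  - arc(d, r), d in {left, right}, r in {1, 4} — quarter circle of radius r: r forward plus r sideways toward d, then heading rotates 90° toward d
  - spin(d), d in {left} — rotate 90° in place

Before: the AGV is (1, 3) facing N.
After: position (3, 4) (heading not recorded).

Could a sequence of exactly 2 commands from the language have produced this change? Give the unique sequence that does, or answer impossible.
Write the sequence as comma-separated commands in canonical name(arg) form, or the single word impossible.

key: running straight(1) before arc(right, 1) would end elsewhere — order is forced
from: (1, 3) facing N
step 1 (arc(right, 1)): (2, 4) facing E
step 2 (straight(1)): (3, 4) facing E
no rival 2-sequence matches.

arc(right, 1), straight(1)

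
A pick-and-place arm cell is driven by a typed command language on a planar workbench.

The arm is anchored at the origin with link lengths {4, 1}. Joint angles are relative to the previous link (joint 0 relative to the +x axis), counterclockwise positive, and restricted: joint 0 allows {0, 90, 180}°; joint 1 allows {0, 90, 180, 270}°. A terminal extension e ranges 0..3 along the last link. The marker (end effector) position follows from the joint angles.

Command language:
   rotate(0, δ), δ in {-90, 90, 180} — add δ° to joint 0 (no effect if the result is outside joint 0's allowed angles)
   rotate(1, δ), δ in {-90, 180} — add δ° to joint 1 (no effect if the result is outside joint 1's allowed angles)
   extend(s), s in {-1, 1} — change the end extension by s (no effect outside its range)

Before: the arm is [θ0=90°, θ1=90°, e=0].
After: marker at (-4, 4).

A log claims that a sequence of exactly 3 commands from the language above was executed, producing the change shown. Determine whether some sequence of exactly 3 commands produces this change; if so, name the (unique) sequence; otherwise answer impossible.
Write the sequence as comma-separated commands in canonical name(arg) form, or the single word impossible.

extend(1), extend(1), extend(1)

t0: [θ0=90°, θ1=90°, e=0]
1. extend(1) → [θ0=90°, θ1=90°, e=1]
2. extend(1) → [θ0=90°, θ1=90°, e=2]
3. extend(1) → [θ0=90°, θ1=90°, e=3]
no rival 3-sequence matches.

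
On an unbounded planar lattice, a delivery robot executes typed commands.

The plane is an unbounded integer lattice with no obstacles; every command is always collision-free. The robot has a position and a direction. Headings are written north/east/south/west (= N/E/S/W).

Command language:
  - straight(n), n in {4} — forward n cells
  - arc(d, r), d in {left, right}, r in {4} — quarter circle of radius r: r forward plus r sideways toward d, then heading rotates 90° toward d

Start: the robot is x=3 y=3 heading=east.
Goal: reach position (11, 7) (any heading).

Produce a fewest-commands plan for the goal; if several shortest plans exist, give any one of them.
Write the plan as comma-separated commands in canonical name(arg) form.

straight(4), arc(left, 4)

initial: x=3 y=3 heading=east
t=1 straight(4) ⇒ x=7 y=3 heading=east
t=2 arc(left, 4) ⇒ x=11 y=7 heading=north
no 1-step plan works, so 2 is optimal.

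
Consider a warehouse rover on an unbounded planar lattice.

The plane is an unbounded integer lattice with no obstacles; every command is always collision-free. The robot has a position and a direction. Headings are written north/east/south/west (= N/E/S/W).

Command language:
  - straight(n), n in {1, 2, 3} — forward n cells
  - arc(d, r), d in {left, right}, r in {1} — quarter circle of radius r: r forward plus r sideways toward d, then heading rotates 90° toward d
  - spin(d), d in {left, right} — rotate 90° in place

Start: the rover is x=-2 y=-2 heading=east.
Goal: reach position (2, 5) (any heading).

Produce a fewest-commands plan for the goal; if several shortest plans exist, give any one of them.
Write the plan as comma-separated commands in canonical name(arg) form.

t0: x=-2 y=-2 heading=east
[1] after straight(3): x=1 y=-2 heading=east
[2] after arc(left, 1): x=2 y=-1 heading=north
[3] after straight(3): x=2 y=2 heading=north
[4] after straight(3): x=2 y=5 heading=north
nothing shorter than 4 reaches the goal.

straight(3), arc(left, 1), straight(3), straight(3)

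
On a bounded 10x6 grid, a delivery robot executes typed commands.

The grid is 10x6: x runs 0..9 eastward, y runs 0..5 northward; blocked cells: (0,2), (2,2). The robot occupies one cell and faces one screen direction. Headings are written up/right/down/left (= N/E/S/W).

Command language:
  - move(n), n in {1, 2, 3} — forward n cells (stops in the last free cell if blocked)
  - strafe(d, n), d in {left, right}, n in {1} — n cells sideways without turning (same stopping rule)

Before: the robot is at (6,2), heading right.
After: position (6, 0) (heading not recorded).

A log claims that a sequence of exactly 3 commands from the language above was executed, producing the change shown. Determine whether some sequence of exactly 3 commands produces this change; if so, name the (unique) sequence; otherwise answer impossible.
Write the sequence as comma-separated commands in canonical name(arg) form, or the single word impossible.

strafe(right, 1), strafe(right, 1), strafe(right, 1)

key: the third strafe(right, 1) runs into the grid edge before its full distance
t0: at (6,2), heading right
t=1 strafe(right, 1) ⇒ at (6,1), heading right
t=2 strafe(right, 1) ⇒ at (6,0), heading right
t=3 strafe(right, 1) ⇒ at (6,0), heading right
uniquely the one of 125 3-step routes that fits.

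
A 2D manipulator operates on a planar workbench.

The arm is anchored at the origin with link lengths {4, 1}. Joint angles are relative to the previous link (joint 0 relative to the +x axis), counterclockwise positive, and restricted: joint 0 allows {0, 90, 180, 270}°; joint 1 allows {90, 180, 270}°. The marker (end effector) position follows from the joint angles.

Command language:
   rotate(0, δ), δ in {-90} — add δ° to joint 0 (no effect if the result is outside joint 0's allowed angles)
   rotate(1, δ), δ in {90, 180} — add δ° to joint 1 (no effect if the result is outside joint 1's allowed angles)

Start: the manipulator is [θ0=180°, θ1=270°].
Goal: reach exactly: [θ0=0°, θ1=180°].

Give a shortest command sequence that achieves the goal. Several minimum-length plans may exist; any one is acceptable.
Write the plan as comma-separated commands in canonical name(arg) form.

rotate(0, -90), rotate(0, -90), rotate(1, 180), rotate(1, 90)

start: [θ0=180°, θ1=270°]
[1] after rotate(0, -90): [θ0=90°, θ1=270°]
[2] after rotate(0, -90): [θ0=0°, θ1=270°]
[3] after rotate(1, 180): [θ0=0°, θ1=90°]
[4] after rotate(1, 90): [θ0=0°, θ1=180°]
shorter routes all fall short; 4 is best.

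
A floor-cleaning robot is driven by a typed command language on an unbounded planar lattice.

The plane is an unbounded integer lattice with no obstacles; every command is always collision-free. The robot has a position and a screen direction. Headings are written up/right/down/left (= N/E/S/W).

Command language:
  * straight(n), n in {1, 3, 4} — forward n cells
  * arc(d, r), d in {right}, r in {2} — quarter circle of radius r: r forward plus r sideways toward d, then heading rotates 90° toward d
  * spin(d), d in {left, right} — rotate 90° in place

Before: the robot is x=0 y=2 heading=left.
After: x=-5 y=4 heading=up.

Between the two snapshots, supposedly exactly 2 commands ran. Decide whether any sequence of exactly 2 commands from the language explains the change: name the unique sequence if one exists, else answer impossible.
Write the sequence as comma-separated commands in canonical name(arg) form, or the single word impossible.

key: cell and facing (now N) both changed — the 2 commands mix motion and turning
from: x=0 y=2 heading=left
step 1 (straight(3)): x=-3 y=2 heading=left
step 2 (arc(right, 2)): x=-5 y=4 heading=up
all 36 alternatives checked — unique.

straight(3), arc(right, 2)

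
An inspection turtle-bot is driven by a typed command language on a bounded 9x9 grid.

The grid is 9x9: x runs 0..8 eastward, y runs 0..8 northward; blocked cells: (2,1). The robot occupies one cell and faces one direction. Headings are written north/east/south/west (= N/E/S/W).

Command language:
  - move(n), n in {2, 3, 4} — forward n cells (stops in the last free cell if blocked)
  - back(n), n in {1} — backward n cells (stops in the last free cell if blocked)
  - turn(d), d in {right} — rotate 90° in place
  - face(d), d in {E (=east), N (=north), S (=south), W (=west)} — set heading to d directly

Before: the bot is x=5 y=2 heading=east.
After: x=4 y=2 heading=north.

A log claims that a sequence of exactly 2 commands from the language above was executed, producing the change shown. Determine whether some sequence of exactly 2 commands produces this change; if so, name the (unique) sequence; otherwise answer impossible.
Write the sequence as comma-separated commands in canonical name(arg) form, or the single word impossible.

key: order matters: swapping back(1) and face(N) lands elsewhere
start: x=5 y=2 heading=east
1. back(1) → x=4 y=2 heading=east
2. face(N) → x=4 y=2 heading=north
all 81 alternatives checked — unique.

back(1), face(N)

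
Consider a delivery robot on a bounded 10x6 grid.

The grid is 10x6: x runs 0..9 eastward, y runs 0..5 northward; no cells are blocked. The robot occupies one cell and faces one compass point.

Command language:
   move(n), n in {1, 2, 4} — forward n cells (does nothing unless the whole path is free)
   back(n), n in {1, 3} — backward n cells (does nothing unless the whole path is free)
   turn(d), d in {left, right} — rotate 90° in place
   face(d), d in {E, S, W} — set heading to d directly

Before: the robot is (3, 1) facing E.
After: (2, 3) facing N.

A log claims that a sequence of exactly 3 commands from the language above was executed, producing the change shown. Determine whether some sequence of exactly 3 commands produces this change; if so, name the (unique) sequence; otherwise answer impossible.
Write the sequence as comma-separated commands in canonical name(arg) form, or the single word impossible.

back(1), turn(left), move(2)

key: order matters: swapping back(1) and move(2) lands elsewhere
start: (3, 1) facing E
1. back(1) → (2, 1) facing E
2. turn(left) → (2, 1) facing N
3. move(2) → (2, 3) facing N
no other 3-command option fits: unique.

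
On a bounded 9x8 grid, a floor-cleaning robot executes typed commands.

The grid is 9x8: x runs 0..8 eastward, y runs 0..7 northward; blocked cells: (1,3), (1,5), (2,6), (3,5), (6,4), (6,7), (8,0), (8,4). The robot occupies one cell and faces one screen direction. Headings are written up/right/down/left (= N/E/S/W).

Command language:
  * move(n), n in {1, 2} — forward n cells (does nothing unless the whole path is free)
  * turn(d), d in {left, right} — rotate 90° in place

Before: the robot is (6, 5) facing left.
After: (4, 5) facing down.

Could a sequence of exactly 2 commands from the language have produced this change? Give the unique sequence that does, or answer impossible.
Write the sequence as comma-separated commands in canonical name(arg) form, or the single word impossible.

move(2), turn(left)

key: position moved to (4,5) AND the heading swung to S — translation plus rotation needed
start: (6, 5) facing left
t=1 move(2) ⇒ (4, 5) facing left
t=2 turn(left) ⇒ (4, 5) facing down
all 16 alternatives checked — unique.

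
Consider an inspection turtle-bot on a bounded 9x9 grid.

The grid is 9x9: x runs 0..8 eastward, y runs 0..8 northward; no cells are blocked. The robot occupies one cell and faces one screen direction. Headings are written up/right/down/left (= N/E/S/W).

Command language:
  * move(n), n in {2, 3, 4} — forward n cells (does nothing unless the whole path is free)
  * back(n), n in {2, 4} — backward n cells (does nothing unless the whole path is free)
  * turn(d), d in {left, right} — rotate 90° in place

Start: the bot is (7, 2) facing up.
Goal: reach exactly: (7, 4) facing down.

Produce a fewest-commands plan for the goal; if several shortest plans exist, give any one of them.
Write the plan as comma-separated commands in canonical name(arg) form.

begin: (7, 2) facing up
t=1 turn(right) ⇒ (7, 2) facing right
t=2 turn(right) ⇒ (7, 2) facing down
t=3 back(2) ⇒ (7, 4) facing down
shorter routes all fall short; 3 is best.

turn(right), turn(right), back(2)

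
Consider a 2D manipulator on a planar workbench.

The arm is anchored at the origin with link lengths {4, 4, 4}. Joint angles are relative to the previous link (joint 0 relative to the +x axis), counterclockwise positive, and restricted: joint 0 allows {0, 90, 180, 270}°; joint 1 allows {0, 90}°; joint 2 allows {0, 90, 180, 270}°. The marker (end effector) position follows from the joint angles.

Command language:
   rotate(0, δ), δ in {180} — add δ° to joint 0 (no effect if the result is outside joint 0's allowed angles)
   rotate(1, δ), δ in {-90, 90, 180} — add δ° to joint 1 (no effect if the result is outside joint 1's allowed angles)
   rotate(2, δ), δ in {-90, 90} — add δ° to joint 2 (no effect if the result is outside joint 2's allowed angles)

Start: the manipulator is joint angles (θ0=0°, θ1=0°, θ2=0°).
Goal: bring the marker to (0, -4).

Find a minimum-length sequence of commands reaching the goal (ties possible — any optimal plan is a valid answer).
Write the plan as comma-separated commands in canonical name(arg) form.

start: joint angles (θ0=0°, θ1=0°, θ2=0°)
1. rotate(0, 180) → joint angles (θ0=180°, θ1=0°, θ2=0°)
2. rotate(1, 90) → joint angles (θ0=180°, θ1=90°, θ2=0°)
3. rotate(2, 90) → joint angles (θ0=180°, θ1=90°, θ2=90°)
shorter routes all fall short; 3 is best.

rotate(0, 180), rotate(1, 90), rotate(2, 90)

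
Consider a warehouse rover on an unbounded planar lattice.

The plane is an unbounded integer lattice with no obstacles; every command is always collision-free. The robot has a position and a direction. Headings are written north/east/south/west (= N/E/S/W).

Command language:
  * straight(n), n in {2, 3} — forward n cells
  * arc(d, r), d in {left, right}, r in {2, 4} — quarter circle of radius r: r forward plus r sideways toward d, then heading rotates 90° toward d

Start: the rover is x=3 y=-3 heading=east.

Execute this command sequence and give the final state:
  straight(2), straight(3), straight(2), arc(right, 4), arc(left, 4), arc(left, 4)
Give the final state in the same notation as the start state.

initial: x=3 y=-3 heading=east
step 1 (straight(2)): x=5 y=-3 heading=east
step 2 (straight(3)): x=8 y=-3 heading=east
step 3 (straight(2)): x=10 y=-3 heading=east
step 4 (arc(right, 4)): x=14 y=-7 heading=south
step 5 (arc(left, 4)): x=18 y=-11 heading=east
step 6 (arc(left, 4)): x=22 y=-7 heading=north

x=22 y=-7 heading=north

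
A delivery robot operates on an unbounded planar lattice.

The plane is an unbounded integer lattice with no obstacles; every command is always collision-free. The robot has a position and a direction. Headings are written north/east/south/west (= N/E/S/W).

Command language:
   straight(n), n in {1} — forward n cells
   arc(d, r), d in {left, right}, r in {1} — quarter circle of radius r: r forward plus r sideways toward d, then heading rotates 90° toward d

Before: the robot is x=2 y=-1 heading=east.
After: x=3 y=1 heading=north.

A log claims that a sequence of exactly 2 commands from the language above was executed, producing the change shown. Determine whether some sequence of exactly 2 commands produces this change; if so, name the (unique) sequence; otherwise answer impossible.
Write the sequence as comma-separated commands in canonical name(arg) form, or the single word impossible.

arc(left, 1), straight(1)

key: running straight(1) before arc(left, 1) would end elsewhere — order is forced
from: x=2 y=-1 heading=east
t=1 arc(left, 1) ⇒ x=3 y=0 heading=north
t=2 straight(1) ⇒ x=3 y=1 heading=north
all 9 alternatives checked — unique.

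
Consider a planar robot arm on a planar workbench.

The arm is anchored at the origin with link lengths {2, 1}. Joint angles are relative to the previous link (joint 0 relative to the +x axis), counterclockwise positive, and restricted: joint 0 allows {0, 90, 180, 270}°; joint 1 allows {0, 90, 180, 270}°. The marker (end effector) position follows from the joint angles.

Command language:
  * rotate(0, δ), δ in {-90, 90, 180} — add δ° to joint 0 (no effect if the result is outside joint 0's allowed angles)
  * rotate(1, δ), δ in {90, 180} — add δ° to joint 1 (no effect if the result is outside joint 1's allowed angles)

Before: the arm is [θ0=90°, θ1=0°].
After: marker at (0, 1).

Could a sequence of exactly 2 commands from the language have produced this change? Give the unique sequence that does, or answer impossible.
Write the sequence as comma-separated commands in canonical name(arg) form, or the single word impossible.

initial: [θ0=90°, θ1=0°]
t=1 rotate(1, 90) ⇒ [θ0=90°, θ1=90°]
t=2 rotate(1, 90) ⇒ [θ0=90°, θ1=180°]
no rival 2-sequence matches.

rotate(1, 90), rotate(1, 90)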